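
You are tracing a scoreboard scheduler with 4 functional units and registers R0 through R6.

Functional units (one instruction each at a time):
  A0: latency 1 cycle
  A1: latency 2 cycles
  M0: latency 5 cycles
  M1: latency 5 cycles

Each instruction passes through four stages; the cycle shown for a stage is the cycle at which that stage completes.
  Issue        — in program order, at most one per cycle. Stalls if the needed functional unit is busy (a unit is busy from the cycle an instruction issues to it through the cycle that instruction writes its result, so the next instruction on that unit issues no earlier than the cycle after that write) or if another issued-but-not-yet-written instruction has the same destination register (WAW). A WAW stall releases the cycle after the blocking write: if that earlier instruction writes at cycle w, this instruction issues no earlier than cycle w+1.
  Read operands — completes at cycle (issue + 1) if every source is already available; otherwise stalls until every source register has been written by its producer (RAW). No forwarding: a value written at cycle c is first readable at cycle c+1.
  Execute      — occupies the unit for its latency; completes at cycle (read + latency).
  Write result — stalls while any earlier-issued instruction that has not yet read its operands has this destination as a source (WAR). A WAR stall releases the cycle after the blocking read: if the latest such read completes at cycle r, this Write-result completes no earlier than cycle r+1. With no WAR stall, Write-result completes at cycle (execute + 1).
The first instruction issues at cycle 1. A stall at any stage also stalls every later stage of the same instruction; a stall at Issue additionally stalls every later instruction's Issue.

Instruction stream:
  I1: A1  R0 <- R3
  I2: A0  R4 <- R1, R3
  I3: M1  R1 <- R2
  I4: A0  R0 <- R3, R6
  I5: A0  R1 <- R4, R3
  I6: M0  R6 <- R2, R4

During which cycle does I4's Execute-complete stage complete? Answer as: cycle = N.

c1: I1 dispatched to A1
c2: I1 operands ready | I2 dispatched to A0
c3: I2 operands ready | I3 dispatched to M1
c4: I1 complete | I2 complete | I3 operands ready
c5: R0←I1 | R4←I2
c6: I4 dispatched to A0
c7: I4 operands ready
c8: I4 complete
c9: I3 complete | R0←I4
c10: R1←I3
c11: I5 dispatched to A0
c12: I5 operands ready | I6 dispatched to M0
c13: I5 complete | I6 operands ready
c14: R1←I5
c18: I6 complete
c19: R6←I6

cycle = 8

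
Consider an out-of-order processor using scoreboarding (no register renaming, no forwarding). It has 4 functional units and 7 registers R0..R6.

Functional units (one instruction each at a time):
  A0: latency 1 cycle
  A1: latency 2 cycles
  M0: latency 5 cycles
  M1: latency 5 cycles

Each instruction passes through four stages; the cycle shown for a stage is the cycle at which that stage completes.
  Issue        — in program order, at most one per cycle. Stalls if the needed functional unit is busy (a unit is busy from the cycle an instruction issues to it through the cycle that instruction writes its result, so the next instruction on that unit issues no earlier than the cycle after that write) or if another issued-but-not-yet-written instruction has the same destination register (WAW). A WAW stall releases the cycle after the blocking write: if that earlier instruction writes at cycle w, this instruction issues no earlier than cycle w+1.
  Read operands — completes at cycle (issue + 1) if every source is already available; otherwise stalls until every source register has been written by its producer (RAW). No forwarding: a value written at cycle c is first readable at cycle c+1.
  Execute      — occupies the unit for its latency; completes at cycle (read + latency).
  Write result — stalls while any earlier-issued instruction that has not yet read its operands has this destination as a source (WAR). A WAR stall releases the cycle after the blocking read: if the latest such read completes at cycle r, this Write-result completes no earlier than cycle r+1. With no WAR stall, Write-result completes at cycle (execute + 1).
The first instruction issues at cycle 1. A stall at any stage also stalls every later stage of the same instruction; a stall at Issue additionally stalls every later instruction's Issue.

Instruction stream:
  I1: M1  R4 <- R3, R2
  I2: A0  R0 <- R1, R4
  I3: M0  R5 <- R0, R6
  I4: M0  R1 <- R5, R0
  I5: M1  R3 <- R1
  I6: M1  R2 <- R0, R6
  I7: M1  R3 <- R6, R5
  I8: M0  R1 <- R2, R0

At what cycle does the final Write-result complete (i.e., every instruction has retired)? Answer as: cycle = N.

cycle 1: I1→M1
cycle 2: I1 RO; I2→A0
cycle 3: I3→M0
cycle 7: I1 EX
cycle 8: I1 WR R4
cycle 9: I2 RO
cycle 10: I2 EX
cycle 11: I2 WR R0
cycle 12: I3 RO
cycle 17: I3 EX
cycle 18: I3 WR R5
cycle 19: I4→M0
cycle 20: I4 RO; I5→M1
cycle 25: I4 EX
cycle 26: I4 WR R1
cycle 27: I5 RO
cycle 32: I5 EX
cycle 33: I5 WR R3
cycle 34: I6→M1
cycle 35: I6 RO
cycle 40: I6 EX
cycle 41: I6 WR R2
cycle 42: I7→M1
cycle 43: I7 RO; I8→M0
cycle 44: I8 RO
cycle 48: I7 EX
cycle 49: I7 WR R3; I8 EX
cycle 50: I8 WR R1

cycle = 50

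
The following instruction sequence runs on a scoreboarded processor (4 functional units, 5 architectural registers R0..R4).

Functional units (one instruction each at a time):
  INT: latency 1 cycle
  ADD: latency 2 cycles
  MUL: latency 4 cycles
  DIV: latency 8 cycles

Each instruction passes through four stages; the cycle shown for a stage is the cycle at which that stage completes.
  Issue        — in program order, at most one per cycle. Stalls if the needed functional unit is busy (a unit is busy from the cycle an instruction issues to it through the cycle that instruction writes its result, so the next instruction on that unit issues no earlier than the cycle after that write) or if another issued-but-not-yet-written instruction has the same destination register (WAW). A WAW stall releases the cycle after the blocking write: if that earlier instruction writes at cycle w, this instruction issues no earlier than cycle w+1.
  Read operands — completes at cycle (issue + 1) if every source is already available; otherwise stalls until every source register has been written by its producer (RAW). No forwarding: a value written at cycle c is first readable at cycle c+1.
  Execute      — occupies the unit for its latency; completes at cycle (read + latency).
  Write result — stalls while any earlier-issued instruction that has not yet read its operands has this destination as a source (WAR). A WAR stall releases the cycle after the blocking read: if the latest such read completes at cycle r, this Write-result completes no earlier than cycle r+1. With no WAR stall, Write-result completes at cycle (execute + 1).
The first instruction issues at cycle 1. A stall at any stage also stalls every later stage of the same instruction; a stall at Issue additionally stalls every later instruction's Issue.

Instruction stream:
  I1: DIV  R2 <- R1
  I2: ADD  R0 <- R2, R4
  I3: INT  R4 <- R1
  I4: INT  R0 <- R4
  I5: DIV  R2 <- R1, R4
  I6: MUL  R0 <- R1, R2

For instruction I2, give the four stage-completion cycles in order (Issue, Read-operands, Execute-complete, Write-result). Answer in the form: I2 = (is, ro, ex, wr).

I1 -> (1, 2, 10, 11)
I2 -> (2, 12, 14, 15)  // RAW R2: wait I1 write@11
I3 -> (3, 4, 5, 13)  // WAR R4: wait I2 read@12
I4 -> (16, 17, 18, 19)  // WAW R0: wait I2 write@15
I5 -> (17, 18, 26, 27)
I6 -> (20, 28, 32, 33)  // WAW R0: wait I4 write@19, RAW R2: wait I5 write@27

I2 = (2, 12, 14, 15)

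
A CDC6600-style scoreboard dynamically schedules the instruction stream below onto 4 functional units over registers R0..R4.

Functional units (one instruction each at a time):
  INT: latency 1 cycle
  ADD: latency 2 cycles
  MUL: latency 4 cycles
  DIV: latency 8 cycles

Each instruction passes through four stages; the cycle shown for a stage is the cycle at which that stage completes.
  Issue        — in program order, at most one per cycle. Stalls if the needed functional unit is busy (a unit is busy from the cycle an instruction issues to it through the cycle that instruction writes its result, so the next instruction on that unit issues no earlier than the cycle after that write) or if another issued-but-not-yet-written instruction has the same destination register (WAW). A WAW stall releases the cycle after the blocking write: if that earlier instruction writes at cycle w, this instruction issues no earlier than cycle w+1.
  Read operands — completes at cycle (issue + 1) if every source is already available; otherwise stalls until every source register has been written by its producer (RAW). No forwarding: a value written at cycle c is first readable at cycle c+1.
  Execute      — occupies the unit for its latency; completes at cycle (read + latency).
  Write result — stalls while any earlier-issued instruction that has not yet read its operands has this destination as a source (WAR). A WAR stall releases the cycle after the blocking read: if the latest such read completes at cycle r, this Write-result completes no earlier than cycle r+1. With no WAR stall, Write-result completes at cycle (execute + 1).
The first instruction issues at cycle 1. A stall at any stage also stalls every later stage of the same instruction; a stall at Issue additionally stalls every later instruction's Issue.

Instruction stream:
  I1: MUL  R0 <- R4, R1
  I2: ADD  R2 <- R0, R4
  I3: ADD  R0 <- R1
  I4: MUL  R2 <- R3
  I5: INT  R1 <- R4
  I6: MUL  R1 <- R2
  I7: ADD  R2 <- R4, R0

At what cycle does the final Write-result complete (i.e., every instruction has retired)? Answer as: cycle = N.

c1: I1→MUL
c2: I1 RO · I2→ADD
c6: I1 EX
c7: I1 WR R0
c8: I2 RO
c10: I2 EX
c11: I2 WR R2
c12: I3→ADD
c13: I3 RO · I4→MUL
c14: I4 RO · I5→INT
c15: I3 EX · I5 RO
c16: I3 WR R0 · I5 EX
c17: I5 WR R1
c18: I4 EX
c19: I4 WR R2
c20: I6→MUL
c21: I6 RO · I7→ADD
c22: I7 RO
c24: I7 EX
c25: I6 EX · I7 WR R2
c26: I6 WR R1

cycle = 26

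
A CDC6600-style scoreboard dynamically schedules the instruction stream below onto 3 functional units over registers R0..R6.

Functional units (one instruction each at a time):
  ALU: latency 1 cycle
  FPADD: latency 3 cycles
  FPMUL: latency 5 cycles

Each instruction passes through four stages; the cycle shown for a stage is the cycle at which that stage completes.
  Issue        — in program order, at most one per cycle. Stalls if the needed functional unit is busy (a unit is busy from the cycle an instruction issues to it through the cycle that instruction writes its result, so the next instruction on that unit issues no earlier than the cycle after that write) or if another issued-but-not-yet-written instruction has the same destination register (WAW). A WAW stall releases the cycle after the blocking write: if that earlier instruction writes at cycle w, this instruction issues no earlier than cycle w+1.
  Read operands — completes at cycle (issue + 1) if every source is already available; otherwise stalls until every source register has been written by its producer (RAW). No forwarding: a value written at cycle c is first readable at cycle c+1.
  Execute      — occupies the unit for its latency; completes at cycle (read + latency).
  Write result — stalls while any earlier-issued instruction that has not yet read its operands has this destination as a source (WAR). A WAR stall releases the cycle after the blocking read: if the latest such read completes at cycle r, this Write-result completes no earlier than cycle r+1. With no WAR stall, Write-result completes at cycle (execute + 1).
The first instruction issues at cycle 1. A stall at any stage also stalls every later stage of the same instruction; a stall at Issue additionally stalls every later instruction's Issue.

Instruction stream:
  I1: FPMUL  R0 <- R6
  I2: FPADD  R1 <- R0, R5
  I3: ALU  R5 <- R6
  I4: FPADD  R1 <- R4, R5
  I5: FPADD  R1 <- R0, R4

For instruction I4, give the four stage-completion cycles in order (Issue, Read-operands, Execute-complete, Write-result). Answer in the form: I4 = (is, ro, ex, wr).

I4 = (14, 15, 18, 19)

I1: IS=1 RO=2 EX=7 WR=8
I2: IS=2 RO=9 EX=12 WR=13  [RAW R0: wait I1 write@8]
I3: IS=3 RO=4 EX=5 WR=10  [WAR R5: wait I2 read@9]
I4: IS=14 RO=15 EX=18 WR=19  [struct: FPADD busy until I2 writes@13]
I5: IS=20 RO=21 EX=24 WR=25  [struct: FPADD busy until I4 writes@19]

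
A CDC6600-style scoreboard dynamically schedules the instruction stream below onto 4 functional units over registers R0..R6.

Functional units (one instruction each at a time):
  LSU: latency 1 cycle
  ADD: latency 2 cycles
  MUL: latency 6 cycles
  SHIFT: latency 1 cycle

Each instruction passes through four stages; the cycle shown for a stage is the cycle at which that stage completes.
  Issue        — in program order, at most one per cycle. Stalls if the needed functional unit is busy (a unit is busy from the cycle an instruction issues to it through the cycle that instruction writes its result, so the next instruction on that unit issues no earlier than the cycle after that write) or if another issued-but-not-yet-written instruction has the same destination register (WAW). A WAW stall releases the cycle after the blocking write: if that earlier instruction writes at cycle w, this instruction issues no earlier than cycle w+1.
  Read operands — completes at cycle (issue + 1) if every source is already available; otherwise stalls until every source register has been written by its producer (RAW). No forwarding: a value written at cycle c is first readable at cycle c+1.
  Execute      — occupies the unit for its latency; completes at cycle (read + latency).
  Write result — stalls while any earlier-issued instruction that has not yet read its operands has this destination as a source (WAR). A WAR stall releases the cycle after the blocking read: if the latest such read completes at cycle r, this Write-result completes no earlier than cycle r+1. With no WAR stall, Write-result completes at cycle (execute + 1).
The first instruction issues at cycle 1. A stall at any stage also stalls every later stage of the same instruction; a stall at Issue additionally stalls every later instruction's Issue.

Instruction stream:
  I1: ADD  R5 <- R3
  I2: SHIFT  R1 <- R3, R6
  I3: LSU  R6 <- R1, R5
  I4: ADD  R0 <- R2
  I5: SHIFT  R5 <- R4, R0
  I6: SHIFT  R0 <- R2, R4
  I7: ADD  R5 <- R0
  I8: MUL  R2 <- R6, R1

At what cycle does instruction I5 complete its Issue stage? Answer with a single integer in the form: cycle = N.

cycle = 7

[1] issue I1 (ADD)
[2] I1 read-ops | issue I2 (SHIFT)
[3] I2 read-ops | issue I3 (LSU)
[4] I1 finished on ADD | I2 finished on SHIFT
[5] I1→R5 | I2→R1
[6] I3 read-ops | issue I4 (ADD)
[7] I3 finished on LSU | I4 read-ops | issue I5 (SHIFT)
[8] I3→R6
[9] I4 finished on ADD
[10] I4→R0
[11] I5 read-ops
[12] I5 finished on SHIFT
[13] I5→R5
[14] issue I6 (SHIFT)
[15] I6 read-ops | issue I7 (ADD)
[16] I6 finished on SHIFT | issue I8 (MUL)
[17] I6→R0 | I8 read-ops
[18] I7 read-ops
[20] I7 finished on ADD
[21] I7→R5
[23] I8 finished on MUL
[24] I8→R2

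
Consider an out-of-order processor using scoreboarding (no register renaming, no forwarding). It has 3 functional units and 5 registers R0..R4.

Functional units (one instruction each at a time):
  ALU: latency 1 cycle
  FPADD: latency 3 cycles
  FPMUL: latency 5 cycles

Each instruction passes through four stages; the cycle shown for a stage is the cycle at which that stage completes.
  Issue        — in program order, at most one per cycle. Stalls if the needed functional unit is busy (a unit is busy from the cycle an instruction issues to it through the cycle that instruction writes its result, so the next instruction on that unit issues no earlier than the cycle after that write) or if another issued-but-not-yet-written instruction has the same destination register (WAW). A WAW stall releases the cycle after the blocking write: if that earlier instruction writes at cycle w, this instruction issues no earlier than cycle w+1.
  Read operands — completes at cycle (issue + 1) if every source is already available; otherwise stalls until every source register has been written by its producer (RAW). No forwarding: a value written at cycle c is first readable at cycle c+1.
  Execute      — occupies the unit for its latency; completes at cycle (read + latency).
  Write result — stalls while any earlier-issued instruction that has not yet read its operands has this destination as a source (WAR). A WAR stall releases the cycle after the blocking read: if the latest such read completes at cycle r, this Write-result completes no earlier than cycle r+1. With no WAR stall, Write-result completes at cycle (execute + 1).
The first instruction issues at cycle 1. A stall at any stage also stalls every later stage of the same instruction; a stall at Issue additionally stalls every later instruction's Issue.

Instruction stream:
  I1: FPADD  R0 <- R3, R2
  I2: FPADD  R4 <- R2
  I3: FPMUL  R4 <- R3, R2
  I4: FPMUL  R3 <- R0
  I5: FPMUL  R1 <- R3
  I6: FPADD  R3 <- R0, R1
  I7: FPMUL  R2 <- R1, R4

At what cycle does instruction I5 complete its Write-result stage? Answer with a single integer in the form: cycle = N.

cycle = 36

[1] I1 dispatched to FPADD
[2] I1 operands ready
[5] I1 complete
[6] R0←I1
[7] I2 dispatched to FPADD
[8] I2 operands ready
[11] I2 complete
[12] R4←I2
[13] I3 dispatched to FPMUL
[14] I3 operands ready
[19] I3 complete
[20] R4←I3
[21] I4 dispatched to FPMUL
[22] I4 operands ready
[27] I4 complete
[28] R3←I4
[29] I5 dispatched to FPMUL
[30] I5 operands ready · I6 dispatched to FPADD
[35] I5 complete
[36] R1←I5
[37] I6 operands ready · I7 dispatched to FPMUL
[38] I7 operands ready
[40] I6 complete
[41] R3←I6
[43] I7 complete
[44] R2←I7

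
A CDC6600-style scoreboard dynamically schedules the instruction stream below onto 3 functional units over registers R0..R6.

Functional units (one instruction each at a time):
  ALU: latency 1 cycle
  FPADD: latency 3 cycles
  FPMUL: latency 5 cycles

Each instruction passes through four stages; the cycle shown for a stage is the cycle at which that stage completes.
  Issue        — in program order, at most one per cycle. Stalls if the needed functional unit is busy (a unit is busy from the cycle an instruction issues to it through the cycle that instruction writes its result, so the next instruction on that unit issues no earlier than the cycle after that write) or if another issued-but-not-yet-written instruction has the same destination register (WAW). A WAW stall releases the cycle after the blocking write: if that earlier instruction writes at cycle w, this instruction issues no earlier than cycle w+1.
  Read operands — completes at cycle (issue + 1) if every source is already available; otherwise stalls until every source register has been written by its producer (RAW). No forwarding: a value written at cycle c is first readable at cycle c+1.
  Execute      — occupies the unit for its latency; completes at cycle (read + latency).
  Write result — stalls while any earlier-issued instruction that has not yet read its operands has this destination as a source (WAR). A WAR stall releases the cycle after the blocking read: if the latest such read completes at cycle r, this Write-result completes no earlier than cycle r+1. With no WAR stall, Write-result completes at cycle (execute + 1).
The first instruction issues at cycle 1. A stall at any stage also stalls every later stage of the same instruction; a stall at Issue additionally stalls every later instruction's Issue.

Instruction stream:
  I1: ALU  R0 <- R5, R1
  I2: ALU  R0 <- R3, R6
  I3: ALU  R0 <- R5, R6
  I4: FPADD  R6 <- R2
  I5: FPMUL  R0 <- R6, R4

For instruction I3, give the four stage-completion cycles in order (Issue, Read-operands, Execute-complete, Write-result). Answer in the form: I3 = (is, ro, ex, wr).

1) issue 1, read 2, done 3, write 4
2) issue 5, read 6, done 7, write 8  <struct: ALU busy until I1 writes@4>
3) issue 9, read 10, done 11, write 12  <struct: ALU busy until I2 writes@8>
4) issue 10, read 11, done 14, write 15
5) issue 13, read 16, done 21, write 22  <WAW R0: wait I3 write@12 / RAW R6: wait I4 write@15>

I3 = (9, 10, 11, 12)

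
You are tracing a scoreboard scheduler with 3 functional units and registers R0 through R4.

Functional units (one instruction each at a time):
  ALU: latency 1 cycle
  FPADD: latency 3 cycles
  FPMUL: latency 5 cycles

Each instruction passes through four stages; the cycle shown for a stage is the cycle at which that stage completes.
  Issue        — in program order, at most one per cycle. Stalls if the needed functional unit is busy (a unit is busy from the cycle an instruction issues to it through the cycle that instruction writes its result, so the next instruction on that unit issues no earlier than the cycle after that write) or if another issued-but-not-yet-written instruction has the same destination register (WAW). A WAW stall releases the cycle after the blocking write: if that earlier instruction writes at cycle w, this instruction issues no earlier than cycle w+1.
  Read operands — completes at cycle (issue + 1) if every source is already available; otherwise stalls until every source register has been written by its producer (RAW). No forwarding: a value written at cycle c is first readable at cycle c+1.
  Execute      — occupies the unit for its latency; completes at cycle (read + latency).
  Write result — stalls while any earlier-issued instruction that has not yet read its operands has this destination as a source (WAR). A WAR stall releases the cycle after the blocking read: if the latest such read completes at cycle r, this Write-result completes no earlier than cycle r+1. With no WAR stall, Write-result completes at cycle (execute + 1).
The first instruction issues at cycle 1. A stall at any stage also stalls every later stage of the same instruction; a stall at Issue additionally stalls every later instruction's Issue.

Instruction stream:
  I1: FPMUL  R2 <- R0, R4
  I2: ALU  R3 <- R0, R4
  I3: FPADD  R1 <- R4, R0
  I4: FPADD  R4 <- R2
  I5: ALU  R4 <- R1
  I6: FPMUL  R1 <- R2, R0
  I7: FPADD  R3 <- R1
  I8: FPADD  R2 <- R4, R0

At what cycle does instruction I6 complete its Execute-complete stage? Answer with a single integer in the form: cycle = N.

cycle = 22

  I1 | 1 | 2 | 7 | 8
  I2 | 2 | 3 | 4 | 5
  I3 | 3 | 4 | 7 | 8
  I4 | 9 | 10 | 13 | 14   struct: FPADD busy until I3 writes@8
  I5 | 15 | 16 | 17 | 18   WAW R4: wait I4 write@14
  I6 | 16 | 17 | 22 | 23
  I7 | 17 | 24 | 27 | 28   RAW R1: wait I6 write@23
  I8 | 29 | 30 | 33 | 34   struct: FPADD busy until I7 writes@28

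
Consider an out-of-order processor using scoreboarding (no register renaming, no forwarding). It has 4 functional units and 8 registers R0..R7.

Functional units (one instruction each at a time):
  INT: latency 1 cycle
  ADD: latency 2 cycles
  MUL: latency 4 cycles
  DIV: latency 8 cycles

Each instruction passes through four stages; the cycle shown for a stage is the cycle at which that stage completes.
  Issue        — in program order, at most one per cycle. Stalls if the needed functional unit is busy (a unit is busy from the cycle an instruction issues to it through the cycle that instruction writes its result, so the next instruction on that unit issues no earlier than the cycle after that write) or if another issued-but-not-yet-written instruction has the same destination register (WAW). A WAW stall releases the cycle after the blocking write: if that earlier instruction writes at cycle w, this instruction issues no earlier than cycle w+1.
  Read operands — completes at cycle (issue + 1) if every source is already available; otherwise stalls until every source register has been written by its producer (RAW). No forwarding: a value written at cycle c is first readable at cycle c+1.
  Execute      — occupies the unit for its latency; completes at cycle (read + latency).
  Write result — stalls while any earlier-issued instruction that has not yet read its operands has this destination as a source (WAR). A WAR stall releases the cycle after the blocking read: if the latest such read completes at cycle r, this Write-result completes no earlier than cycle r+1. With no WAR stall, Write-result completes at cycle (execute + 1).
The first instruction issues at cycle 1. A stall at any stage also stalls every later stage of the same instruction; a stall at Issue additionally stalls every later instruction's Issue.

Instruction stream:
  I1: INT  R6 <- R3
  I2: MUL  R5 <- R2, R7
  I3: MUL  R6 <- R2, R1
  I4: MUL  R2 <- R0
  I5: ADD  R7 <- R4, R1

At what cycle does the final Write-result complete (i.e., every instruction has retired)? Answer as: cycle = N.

cycle = 22

I1  is:1  ro:2  ex:3  wr:4
I2  is:2  ro:3  ex:7  wr:8
I3  is:9  ro:10  ex:14  wr:15  — struct: MUL busy until I2 writes@8
I4  is:16  ro:17  ex:21  wr:22  — struct: MUL busy until I3 writes@15
I5  is:17  ro:18  ex:20  wr:21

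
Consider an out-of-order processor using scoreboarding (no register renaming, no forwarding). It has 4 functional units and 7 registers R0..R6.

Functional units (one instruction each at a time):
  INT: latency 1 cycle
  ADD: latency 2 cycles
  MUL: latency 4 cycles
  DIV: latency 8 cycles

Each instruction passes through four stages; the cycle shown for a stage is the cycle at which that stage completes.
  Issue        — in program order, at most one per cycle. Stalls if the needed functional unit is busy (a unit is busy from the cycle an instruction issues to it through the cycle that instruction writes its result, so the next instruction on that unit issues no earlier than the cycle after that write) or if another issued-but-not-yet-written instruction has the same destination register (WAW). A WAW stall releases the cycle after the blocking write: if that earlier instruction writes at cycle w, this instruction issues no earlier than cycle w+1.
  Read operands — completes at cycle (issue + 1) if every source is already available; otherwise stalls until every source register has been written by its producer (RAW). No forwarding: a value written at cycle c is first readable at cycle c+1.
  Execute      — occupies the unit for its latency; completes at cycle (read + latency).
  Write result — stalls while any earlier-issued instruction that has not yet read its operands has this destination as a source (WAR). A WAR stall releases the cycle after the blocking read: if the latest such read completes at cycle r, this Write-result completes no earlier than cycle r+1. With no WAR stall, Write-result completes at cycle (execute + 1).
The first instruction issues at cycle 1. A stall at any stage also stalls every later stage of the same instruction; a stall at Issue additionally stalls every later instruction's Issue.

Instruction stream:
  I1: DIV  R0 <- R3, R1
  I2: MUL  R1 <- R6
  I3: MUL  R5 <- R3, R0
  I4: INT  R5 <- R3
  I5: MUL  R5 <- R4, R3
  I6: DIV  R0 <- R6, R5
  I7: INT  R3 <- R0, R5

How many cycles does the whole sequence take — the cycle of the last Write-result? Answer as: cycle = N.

cycle = 41

1) issue 1, read 2, done 10, write 11
2) issue 2, read 3, done 7, write 8
3) issue 9, read 12, done 16, write 17  <struct: MUL busy until I2 writes@8 / RAW R0: wait I1 write@11>
4) issue 18, read 19, done 20, write 21  <WAW R5: wait I3 write@17>
5) issue 22, read 23, done 27, write 28  <WAW R5: wait I4 write@21>
6) issue 23, read 29, done 37, write 38  <RAW R5: wait I5 write@28>
7) issue 24, read 39, done 40, write 41  <RAW R0: wait I6 write@38>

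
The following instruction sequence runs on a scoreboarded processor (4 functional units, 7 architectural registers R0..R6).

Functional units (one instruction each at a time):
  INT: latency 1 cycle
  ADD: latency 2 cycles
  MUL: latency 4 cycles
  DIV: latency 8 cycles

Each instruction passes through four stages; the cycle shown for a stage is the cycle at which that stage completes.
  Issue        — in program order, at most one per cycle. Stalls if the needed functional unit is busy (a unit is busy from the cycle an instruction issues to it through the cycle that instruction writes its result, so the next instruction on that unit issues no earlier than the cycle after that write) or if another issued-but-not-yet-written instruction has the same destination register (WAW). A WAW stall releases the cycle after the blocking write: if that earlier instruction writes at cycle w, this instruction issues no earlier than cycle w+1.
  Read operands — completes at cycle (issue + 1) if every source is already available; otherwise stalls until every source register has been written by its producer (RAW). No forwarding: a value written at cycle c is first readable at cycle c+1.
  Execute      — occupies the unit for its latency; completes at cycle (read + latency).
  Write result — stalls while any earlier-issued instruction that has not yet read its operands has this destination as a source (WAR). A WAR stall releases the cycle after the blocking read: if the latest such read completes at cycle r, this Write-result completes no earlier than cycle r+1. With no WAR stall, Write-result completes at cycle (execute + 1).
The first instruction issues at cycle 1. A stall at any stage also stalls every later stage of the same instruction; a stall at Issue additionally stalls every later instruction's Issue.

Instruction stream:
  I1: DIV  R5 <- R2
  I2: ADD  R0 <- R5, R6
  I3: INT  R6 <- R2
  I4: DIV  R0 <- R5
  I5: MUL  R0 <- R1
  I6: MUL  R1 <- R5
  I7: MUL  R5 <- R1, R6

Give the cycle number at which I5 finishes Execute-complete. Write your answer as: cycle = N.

cycle = 32

[I1] 1/2/10/11
[I2] 2/12/14/15  (RAW R5: wait I1 write@11)
[I3] 3/4/5/13  (WAR R6: wait I2 read@12)
[I4] 16/17/25/26  (WAW R0: wait I2 write@15)
[I5] 27/28/32/33  (WAW R0: wait I4 write@26)
[I6] 34/35/39/40  (struct: MUL busy until I5 writes@33)
[I7] 41/42/46/47  (struct: MUL busy until I6 writes@40)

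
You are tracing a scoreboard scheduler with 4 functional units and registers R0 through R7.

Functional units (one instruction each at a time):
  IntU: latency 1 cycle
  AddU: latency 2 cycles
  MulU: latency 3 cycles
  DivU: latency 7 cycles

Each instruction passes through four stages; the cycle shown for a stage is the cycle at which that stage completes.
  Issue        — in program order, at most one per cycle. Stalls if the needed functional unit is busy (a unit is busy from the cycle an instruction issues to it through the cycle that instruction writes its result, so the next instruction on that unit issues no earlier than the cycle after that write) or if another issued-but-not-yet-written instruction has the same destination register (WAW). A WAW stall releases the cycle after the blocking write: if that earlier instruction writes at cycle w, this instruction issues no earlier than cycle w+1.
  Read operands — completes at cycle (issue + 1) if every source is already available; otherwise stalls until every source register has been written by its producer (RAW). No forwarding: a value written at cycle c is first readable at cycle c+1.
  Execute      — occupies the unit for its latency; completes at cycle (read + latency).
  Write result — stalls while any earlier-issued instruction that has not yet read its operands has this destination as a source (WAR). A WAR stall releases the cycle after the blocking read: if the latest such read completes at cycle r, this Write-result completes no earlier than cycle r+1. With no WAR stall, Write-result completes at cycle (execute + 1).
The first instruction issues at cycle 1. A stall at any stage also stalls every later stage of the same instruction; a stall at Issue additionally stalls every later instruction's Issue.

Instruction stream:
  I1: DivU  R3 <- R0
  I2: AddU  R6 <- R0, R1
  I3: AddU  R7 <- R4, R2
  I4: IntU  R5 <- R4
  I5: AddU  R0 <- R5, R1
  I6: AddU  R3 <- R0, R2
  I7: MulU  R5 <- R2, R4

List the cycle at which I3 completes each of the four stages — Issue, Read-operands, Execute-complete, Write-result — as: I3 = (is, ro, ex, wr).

I3 = (7, 8, 10, 11)

cycle 1: I1 issues→DivU
cycle 2: I1 reads · I2 issues→AddU
cycle 3: I2 reads
cycle 5: I2 exec-done
cycle 6: I2 writes R6
cycle 7: I3 issues→AddU
cycle 8: I3 reads · I4 issues→IntU
cycle 9: I1 exec-done · I4 reads
cycle 10: I1 writes R3 · I3 exec-done · I4 exec-done
cycle 11: I3 writes R7 · I4 writes R5
cycle 12: I5 issues→AddU
cycle 13: I5 reads
cycle 15: I5 exec-done
cycle 16: I5 writes R0
cycle 17: I6 issues→AddU
cycle 18: I6 reads · I7 issues→MulU
cycle 19: I7 reads
cycle 20: I6 exec-done
cycle 21: I6 writes R3
cycle 22: I7 exec-done
cycle 23: I7 writes R5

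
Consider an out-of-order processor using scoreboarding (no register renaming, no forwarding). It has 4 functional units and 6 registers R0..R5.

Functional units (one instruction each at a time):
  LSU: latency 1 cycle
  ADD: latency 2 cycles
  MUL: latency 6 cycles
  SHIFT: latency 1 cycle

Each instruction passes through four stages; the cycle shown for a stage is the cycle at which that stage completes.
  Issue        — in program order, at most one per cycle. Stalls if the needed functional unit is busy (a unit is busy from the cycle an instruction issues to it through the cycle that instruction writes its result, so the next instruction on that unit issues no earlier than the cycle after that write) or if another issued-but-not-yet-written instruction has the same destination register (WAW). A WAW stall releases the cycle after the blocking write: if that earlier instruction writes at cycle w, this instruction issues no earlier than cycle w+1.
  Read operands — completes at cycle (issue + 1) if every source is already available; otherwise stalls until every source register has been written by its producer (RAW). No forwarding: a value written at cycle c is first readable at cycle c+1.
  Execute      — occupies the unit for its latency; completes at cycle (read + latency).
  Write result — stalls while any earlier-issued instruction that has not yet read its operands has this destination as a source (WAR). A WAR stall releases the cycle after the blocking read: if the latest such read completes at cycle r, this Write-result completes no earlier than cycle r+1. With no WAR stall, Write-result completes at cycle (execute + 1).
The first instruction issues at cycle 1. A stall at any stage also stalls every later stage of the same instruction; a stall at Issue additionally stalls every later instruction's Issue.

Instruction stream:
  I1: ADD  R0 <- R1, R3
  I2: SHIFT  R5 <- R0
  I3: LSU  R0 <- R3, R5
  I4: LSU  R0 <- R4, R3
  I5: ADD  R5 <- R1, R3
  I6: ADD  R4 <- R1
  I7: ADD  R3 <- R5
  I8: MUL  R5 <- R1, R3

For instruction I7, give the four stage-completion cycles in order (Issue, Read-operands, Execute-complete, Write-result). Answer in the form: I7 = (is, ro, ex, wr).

I1  is:1  ro:2  ex:4  wr:5
I2  is:2  ro:6  ex:7  wr:8  — RAW R0: wait I1 write@5
I3  is:6  ro:9  ex:10  wr:11  — WAW R0: wait I1 write@5, RAW R5: wait I2 write@8
I4  is:12  ro:13  ex:14  wr:15  — struct: LSU busy until I3 writes@11
I5  is:13  ro:14  ex:16  wr:17
I6  is:18  ro:19  ex:21  wr:22  — struct: ADD busy until I5 writes@17
I7  is:23  ro:24  ex:26  wr:27  — struct: ADD busy until I6 writes@22
I8  is:24  ro:28  ex:34  wr:35  — RAW R3: wait I7 write@27

I7 = (23, 24, 26, 27)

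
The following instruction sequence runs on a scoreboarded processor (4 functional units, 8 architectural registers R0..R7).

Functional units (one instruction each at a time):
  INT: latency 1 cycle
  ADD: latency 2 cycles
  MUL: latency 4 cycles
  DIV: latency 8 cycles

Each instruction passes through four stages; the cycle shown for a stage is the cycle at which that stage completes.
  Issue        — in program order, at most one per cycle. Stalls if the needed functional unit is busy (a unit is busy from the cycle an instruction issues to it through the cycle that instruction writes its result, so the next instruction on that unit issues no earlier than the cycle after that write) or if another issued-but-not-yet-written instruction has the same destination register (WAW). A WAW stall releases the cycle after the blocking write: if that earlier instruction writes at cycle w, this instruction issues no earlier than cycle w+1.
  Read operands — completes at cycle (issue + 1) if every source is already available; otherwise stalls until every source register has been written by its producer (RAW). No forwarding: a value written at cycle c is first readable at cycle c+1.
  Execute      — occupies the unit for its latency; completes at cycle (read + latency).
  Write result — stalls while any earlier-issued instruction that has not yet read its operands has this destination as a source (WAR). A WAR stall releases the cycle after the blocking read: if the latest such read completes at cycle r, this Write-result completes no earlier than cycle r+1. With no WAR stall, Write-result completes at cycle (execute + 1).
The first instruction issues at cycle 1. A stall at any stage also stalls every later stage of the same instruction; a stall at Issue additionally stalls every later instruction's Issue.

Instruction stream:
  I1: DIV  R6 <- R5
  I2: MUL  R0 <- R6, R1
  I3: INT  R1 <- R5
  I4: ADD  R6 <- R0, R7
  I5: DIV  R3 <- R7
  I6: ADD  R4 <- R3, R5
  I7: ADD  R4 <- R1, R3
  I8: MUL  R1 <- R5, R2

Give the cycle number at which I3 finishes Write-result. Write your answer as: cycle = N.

cycle = 13

c1: I1→DIV
c2: I1 RO; I2→MUL
c3: I3→INT
c4: I3 RO
c5: I3 EX
c10: I1 EX
c11: I1 WR R6
c12: I2 RO; I4→ADD
c13: I3 WR R1; I5→DIV
c14: I5 RO
c16: I2 EX
c17: I2 WR R0
c18: I4 RO
c20: I4 EX
c21: I4 WR R6
c22: I5 EX; I6→ADD
c23: I5 WR R3
c24: I6 RO
c26: I6 EX
c27: I6 WR R4
c28: I7→ADD
c29: I7 RO; I8→MUL
c30: I8 RO
c31: I7 EX
c32: I7 WR R4
c34: I8 EX
c35: I8 WR R1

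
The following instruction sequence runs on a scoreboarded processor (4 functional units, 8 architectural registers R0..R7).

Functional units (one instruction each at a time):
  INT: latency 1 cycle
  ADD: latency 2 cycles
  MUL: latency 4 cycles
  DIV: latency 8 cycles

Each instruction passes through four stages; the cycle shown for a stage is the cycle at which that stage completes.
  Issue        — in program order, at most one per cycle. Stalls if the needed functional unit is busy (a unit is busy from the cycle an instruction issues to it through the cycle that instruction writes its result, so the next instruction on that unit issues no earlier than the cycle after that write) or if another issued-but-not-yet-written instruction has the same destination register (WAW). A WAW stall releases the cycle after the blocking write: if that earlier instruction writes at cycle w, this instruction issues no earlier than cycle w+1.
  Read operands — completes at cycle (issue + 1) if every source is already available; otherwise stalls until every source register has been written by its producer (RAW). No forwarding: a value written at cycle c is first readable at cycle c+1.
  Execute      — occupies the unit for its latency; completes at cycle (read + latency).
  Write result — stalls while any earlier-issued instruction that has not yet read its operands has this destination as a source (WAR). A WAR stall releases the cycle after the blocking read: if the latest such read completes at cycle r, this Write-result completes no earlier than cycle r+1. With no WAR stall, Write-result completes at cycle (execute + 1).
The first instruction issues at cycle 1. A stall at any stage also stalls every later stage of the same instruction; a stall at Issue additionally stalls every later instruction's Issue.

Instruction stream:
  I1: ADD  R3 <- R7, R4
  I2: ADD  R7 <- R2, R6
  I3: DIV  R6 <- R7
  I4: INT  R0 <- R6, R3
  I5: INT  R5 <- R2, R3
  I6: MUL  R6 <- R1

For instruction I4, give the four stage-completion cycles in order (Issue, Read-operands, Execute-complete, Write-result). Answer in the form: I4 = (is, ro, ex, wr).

I4 = (8, 21, 22, 23)

t=1  I1→ADD
t=2  I1 RO
t=4  I1 EX
t=5  I1 WR R3
t=6  I2→ADD
t=7  I2 RO · I3→DIV
t=8  I4→INT
t=9  I2 EX
t=10  I2 WR R7
t=11  I3 RO
t=19  I3 EX
t=20  I3 WR R6
t=21  I4 RO
t=22  I4 EX
t=23  I4 WR R0
t=24  I5→INT
t=25  I5 RO · I6→MUL
t=26  I5 EX · I6 RO
t=27  I5 WR R5
t=30  I6 EX
t=31  I6 WR R6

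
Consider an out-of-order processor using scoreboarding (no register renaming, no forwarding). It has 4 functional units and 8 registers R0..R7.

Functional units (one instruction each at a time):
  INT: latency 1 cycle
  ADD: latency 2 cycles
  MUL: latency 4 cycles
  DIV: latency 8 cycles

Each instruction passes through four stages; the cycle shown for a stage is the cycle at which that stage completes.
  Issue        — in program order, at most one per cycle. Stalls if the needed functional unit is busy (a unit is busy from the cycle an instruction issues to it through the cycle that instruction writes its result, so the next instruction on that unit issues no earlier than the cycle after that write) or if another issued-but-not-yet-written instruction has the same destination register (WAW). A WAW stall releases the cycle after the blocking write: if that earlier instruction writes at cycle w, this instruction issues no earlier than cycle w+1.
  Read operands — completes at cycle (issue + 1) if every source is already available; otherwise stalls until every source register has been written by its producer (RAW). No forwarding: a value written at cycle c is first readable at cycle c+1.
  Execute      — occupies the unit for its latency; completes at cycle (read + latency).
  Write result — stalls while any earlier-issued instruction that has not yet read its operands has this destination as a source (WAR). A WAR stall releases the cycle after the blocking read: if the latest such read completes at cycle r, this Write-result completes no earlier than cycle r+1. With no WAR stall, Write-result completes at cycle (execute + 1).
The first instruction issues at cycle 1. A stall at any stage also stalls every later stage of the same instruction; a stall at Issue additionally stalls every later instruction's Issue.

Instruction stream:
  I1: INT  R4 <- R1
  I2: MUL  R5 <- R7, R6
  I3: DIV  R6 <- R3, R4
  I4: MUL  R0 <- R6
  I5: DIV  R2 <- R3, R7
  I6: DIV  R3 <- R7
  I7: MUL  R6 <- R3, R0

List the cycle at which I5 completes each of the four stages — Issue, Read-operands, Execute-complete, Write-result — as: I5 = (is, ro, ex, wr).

cycle 1: I1 issues→INT
cycle 2: I1 reads | I2 issues→MUL
cycle 3: I1 exec-done | I2 reads | I3 issues→DIV
cycle 4: I1 writes R4
cycle 5: I3 reads
cycle 7: I2 exec-done
cycle 8: I2 writes R5
cycle 9: I4 issues→MUL
cycle 13: I3 exec-done
cycle 14: I3 writes R6
cycle 15: I4 reads | I5 issues→DIV
cycle 16: I5 reads
cycle 19: I4 exec-done
cycle 20: I4 writes R0
cycle 24: I5 exec-done
cycle 25: I5 writes R2
cycle 26: I6 issues→DIV
cycle 27: I6 reads | I7 issues→MUL
cycle 35: I6 exec-done
cycle 36: I6 writes R3
cycle 37: I7 reads
cycle 41: I7 exec-done
cycle 42: I7 writes R6

I5 = (15, 16, 24, 25)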